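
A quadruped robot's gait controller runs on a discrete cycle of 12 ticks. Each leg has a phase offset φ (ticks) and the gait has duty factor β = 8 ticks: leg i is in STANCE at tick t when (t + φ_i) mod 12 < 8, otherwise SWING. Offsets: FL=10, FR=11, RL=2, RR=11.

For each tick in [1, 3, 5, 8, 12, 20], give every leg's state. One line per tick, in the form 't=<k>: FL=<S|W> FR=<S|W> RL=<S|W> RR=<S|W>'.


t=1: FL=W FR=S RL=S RR=S
t=3: FL=S FR=S RL=S RR=S
t=5: FL=S FR=S RL=S RR=S
t=8: FL=S FR=S RL=W RR=S
t=12: FL=W FR=W RL=S RR=W
t=20: FL=S FR=S RL=W RR=S

t=1: phase=(11,0,3,0) vs β=8 → FL=W FR=S RL=S RR=S
t=3: phase=(1,2,5,2) vs β=8 → FL=S FR=S RL=S RR=S
t=5: phase=(3,4,7,4) vs β=8 → FL=S FR=S RL=S RR=S
t=8: phase=(6,7,10,7) vs β=8 → FL=S FR=S RL=W RR=S
t=12: phase=(10,11,2,11) vs β=8 → FL=W FR=W RL=S RR=W
t=20: phase=(6,7,10,7) vs β=8 → FL=S FR=S RL=W RR=S


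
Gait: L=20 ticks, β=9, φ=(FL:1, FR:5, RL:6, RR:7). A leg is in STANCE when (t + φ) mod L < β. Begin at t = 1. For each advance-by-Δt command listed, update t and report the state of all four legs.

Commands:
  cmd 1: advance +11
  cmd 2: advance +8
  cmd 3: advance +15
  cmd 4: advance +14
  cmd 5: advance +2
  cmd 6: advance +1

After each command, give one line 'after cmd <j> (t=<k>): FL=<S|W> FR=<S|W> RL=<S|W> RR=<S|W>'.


after cmd 1 (t=12): FL=W FR=W RL=W RR=W
after cmd 2 (t=20): FL=S FR=S RL=S RR=S
after cmd 3 (t=35): FL=W FR=S RL=S RR=S
after cmd 4 (t=49): FL=W FR=W RL=W RR=W
after cmd 5 (t=51): FL=W FR=W RL=W RR=W
after cmd 6 (t=52): FL=W FR=W RL=W RR=W

start t=1: FL=S FR=S RL=S RR=S
cmd 1: advance +11 → t=12, phase=(13,17,18,19) → FL=W FR=W RL=W RR=W
cmd 2: advance +8 → t=20, phase=(1,5,6,7) → FL=S FR=S RL=S RR=S
cmd 3: advance +15 → t=35, phase=(16,0,1,2) → FL=W FR=S RL=S RR=S
cmd 4: advance +14 → t=49, phase=(10,14,15,16) → FL=W FR=W RL=W RR=W
cmd 5: advance +2 → t=51, phase=(12,16,17,18) → FL=W FR=W RL=W RR=W
cmd 6: advance +1 → t=52, phase=(13,17,18,19) → FL=W FR=W RL=W RR=W


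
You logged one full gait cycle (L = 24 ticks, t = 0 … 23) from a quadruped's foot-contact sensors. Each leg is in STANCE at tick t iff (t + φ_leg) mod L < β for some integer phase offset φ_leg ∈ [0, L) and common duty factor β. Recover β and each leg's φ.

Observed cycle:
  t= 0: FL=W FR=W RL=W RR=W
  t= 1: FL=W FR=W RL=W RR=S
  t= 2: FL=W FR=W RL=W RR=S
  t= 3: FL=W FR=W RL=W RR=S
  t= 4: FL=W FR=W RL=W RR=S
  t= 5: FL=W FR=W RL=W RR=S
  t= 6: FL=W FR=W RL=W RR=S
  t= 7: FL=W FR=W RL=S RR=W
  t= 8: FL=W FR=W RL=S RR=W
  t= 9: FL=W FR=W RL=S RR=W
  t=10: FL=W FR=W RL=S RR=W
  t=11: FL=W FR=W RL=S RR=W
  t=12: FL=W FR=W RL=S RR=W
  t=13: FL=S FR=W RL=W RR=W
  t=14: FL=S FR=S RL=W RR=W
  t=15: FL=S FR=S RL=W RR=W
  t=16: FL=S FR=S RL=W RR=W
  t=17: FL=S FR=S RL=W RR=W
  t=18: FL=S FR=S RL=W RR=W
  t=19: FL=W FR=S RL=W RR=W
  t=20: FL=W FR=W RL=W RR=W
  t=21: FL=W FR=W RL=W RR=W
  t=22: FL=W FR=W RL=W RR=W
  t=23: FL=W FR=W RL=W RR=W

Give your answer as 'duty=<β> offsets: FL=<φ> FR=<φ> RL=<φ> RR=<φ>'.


duty=6 offsets: FL=11 FR=10 RL=17 RR=23

duty β = stance ticks per leg = 6
FL: stance ticks = 6; W→S at t=13 → φ=11
FR: stance ticks = 6; W→S at t=14 → φ=10
RL: stance ticks = 6; W→S at t=7 → φ=17
RR: stance ticks = 6; W→S at t=1 → φ=23


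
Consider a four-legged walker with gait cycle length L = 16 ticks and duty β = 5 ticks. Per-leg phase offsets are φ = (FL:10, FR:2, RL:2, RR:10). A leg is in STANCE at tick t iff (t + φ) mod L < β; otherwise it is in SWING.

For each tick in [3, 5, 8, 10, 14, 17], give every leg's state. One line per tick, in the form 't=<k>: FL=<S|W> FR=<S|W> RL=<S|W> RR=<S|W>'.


t=3: FL=W FR=W RL=W RR=W
t=5: FL=W FR=W RL=W RR=W
t=8: FL=S FR=W RL=W RR=S
t=10: FL=S FR=W RL=W RR=S
t=14: FL=W FR=S RL=S RR=W
t=17: FL=W FR=S RL=S RR=W

t=3: phase=(13,5,5,13) vs β=5 → FL=W FR=W RL=W RR=W
t=5: phase=(15,7,7,15) vs β=5 → FL=W FR=W RL=W RR=W
t=8: phase=(2,10,10,2) vs β=5 → FL=S FR=W RL=W RR=S
t=10: phase=(4,12,12,4) vs β=5 → FL=S FR=W RL=W RR=S
t=14: phase=(8,0,0,8) vs β=5 → FL=W FR=S RL=S RR=W
t=17: phase=(11,3,3,11) vs β=5 → FL=W FR=S RL=S RR=W


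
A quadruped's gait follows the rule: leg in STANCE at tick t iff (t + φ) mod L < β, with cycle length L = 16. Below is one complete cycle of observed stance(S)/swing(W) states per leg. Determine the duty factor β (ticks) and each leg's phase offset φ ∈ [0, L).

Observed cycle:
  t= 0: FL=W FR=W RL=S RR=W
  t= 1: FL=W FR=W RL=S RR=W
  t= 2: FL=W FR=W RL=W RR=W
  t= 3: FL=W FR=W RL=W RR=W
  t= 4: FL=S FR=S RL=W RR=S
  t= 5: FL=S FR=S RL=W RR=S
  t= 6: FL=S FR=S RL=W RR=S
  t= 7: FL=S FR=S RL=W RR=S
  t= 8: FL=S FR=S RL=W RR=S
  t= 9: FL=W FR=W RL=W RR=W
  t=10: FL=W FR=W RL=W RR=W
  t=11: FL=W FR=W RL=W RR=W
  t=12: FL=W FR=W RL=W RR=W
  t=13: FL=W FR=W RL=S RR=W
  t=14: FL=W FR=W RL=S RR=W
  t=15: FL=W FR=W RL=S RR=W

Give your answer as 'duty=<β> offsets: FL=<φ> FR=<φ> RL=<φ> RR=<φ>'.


duty β = stance ticks per leg = 5
FL: stance ticks = 5; W→S at t=4 → φ=12
FR: stance ticks = 5; W→S at t=4 → φ=12
RL: stance ticks = 5; W→S at t=13 → φ=3
RR: stance ticks = 5; W→S at t=4 → φ=12

duty=5 offsets: FL=12 FR=12 RL=3 RR=12


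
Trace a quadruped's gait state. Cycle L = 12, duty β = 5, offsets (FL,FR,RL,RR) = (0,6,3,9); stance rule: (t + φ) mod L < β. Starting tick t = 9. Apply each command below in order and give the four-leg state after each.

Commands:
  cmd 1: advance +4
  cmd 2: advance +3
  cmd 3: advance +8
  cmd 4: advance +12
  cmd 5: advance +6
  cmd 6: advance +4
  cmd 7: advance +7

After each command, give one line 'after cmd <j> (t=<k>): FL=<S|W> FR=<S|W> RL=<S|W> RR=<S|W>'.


start t=9: FL=W FR=S RL=S RR=W
cmd 1: advance +4 → t=13, phase=(1,7,4,10) → FL=S FR=W RL=S RR=W
cmd 2: advance +3 → t=16, phase=(4,10,7,1) → FL=S FR=W RL=W RR=S
cmd 3: advance +8 → t=24, phase=(0,6,3,9) → FL=S FR=W RL=S RR=W
cmd 4: advance +12 → t=36, phase=(0,6,3,9) → FL=S FR=W RL=S RR=W
cmd 5: advance +6 → t=42, phase=(6,0,9,3) → FL=W FR=S RL=W RR=S
cmd 6: advance +4 → t=46, phase=(10,4,1,7) → FL=W FR=S RL=S RR=W
cmd 7: advance +7 → t=53, phase=(5,11,8,2) → FL=W FR=W RL=W RR=S

after cmd 1 (t=13): FL=S FR=W RL=S RR=W
after cmd 2 (t=16): FL=S FR=W RL=W RR=S
after cmd 3 (t=24): FL=S FR=W RL=S RR=W
after cmd 4 (t=36): FL=S FR=W RL=S RR=W
after cmd 5 (t=42): FL=W FR=S RL=W RR=S
after cmd 6 (t=46): FL=W FR=S RL=S RR=W
after cmd 7 (t=53): FL=W FR=W RL=W RR=S


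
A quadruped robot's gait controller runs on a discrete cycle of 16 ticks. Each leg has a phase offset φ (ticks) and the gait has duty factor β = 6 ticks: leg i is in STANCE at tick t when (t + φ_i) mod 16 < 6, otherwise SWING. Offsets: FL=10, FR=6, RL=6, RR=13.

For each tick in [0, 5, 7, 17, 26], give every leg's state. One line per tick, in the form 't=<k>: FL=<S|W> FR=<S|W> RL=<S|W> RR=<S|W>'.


t=0: phase=(10,6,6,13) vs β=6 → FL=W FR=W RL=W RR=W
t=5: phase=(15,11,11,2) vs β=6 → FL=W FR=W RL=W RR=S
t=7: phase=(1,13,13,4) vs β=6 → FL=S FR=W RL=W RR=S
t=17: phase=(11,7,7,14) vs β=6 → FL=W FR=W RL=W RR=W
t=26: phase=(4,0,0,7) vs β=6 → FL=S FR=S RL=S RR=W

t=0: FL=W FR=W RL=W RR=W
t=5: FL=W FR=W RL=W RR=S
t=7: FL=S FR=W RL=W RR=S
t=17: FL=W FR=W RL=W RR=W
t=26: FL=S FR=S RL=S RR=W


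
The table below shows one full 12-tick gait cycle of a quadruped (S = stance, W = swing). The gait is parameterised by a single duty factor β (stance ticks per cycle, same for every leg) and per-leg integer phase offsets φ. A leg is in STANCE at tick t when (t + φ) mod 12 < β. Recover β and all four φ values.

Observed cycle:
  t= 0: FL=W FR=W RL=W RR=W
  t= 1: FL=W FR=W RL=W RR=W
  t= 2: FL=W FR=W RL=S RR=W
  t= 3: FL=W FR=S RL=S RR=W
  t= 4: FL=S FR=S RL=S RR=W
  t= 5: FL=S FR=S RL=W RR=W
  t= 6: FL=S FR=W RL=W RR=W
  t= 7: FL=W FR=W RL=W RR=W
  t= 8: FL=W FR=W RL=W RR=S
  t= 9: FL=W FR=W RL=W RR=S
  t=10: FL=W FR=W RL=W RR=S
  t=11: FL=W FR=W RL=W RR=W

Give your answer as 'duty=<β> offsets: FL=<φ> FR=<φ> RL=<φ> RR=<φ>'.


duty=3 offsets: FL=8 FR=9 RL=10 RR=4

duty β = stance ticks per leg = 3
FL: stance ticks = 3; W→S at t=4 → φ=8
FR: stance ticks = 3; W→S at t=3 → φ=9
RL: stance ticks = 3; W→S at t=2 → φ=10
RR: stance ticks = 3; W→S at t=8 → φ=4


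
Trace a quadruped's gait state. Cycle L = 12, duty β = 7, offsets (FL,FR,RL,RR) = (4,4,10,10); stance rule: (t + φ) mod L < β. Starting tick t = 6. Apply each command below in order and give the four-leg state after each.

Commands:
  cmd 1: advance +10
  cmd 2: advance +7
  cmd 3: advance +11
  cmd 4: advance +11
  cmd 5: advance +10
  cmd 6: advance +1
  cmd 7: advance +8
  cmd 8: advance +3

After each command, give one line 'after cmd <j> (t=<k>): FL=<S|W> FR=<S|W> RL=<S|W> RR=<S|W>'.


after cmd 1 (t=16): FL=W FR=W RL=S RR=S
after cmd 2 (t=23): FL=S FR=S RL=W RR=W
after cmd 3 (t=34): FL=S FR=S RL=W RR=W
after cmd 4 (t=45): FL=S FR=S RL=W RR=W
after cmd 5 (t=55): FL=W FR=W RL=S RR=S
after cmd 6 (t=56): FL=S FR=S RL=S RR=S
after cmd 7 (t=64): FL=W FR=W RL=S RR=S
after cmd 8 (t=67): FL=W FR=W RL=S RR=S

start t=6: FL=W FR=W RL=S RR=S
cmd 1: advance +10 → t=16, phase=(8,8,2,2) → FL=W FR=W RL=S RR=S
cmd 2: advance +7 → t=23, phase=(3,3,9,9) → FL=S FR=S RL=W RR=W
cmd 3: advance +11 → t=34, phase=(2,2,8,8) → FL=S FR=S RL=W RR=W
cmd 4: advance +11 → t=45, phase=(1,1,7,7) → FL=S FR=S RL=W RR=W
cmd 5: advance +10 → t=55, phase=(11,11,5,5) → FL=W FR=W RL=S RR=S
cmd 6: advance +1 → t=56, phase=(0,0,6,6) → FL=S FR=S RL=S RR=S
cmd 7: advance +8 → t=64, phase=(8,8,2,2) → FL=W FR=W RL=S RR=S
cmd 8: advance +3 → t=67, phase=(11,11,5,5) → FL=W FR=W RL=S RR=S


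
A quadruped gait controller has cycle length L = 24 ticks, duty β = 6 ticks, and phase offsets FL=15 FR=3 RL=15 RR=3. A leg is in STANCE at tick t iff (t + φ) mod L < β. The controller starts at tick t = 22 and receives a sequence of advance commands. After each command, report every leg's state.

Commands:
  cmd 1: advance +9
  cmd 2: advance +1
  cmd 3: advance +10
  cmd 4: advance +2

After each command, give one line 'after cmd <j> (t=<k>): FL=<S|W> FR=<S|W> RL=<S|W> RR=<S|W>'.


start t=22: FL=W FR=S RL=W RR=S
cmd 1: advance +9 → t=31, phase=(22,10,22,10) → FL=W FR=W RL=W RR=W
cmd 2: advance +1 → t=32, phase=(23,11,23,11) → FL=W FR=W RL=W RR=W
cmd 3: advance +10 → t=42, phase=(9,21,9,21) → FL=W FR=W RL=W RR=W
cmd 4: advance +2 → t=44, phase=(11,23,11,23) → FL=W FR=W RL=W RR=W

after cmd 1 (t=31): FL=W FR=W RL=W RR=W
after cmd 2 (t=32): FL=W FR=W RL=W RR=W
after cmd 3 (t=42): FL=W FR=W RL=W RR=W
after cmd 4 (t=44): FL=W FR=W RL=W RR=W


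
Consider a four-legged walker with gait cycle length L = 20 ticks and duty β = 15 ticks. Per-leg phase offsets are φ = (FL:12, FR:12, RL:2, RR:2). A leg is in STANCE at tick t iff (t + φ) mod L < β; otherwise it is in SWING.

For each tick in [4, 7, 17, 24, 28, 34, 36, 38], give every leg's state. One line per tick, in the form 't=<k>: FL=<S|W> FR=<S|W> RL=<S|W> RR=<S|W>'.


t=4: phase=(16,16,6,6) vs β=15 → FL=W FR=W RL=S RR=S
t=7: phase=(19,19,9,9) vs β=15 → FL=W FR=W RL=S RR=S
t=17: phase=(9,9,19,19) vs β=15 → FL=S FR=S RL=W RR=W
t=24: phase=(16,16,6,6) vs β=15 → FL=W FR=W RL=S RR=S
t=28: phase=(0,0,10,10) vs β=15 → FL=S FR=S RL=S RR=S
t=34: phase=(6,6,16,16) vs β=15 → FL=S FR=S RL=W RR=W
t=36: phase=(8,8,18,18) vs β=15 → FL=S FR=S RL=W RR=W
t=38: phase=(10,10,0,0) vs β=15 → FL=S FR=S RL=S RR=S

t=4: FL=W FR=W RL=S RR=S
t=7: FL=W FR=W RL=S RR=S
t=17: FL=S FR=S RL=W RR=W
t=24: FL=W FR=W RL=S RR=S
t=28: FL=S FR=S RL=S RR=S
t=34: FL=S FR=S RL=W RR=W
t=36: FL=S FR=S RL=W RR=W
t=38: FL=S FR=S RL=S RR=S


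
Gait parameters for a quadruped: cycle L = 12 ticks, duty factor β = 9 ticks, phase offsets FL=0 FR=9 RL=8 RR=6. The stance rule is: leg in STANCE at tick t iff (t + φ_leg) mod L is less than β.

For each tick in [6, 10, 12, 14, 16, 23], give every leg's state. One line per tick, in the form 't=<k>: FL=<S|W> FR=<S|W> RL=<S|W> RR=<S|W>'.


t=6: FL=S FR=S RL=S RR=S
t=10: FL=W FR=S RL=S RR=S
t=12: FL=S FR=W RL=S RR=S
t=14: FL=S FR=W RL=W RR=S
t=16: FL=S FR=S RL=S RR=W
t=23: FL=W FR=S RL=S RR=S

t=6: phase=(6,3,2,0) vs β=9 → FL=S FR=S RL=S RR=S
t=10: phase=(10,7,6,4) vs β=9 → FL=W FR=S RL=S RR=S
t=12: phase=(0,9,8,6) vs β=9 → FL=S FR=W RL=S RR=S
t=14: phase=(2,11,10,8) vs β=9 → FL=S FR=W RL=W RR=S
t=16: phase=(4,1,0,10) vs β=9 → FL=S FR=S RL=S RR=W
t=23: phase=(11,8,7,5) vs β=9 → FL=W FR=S RL=S RR=S


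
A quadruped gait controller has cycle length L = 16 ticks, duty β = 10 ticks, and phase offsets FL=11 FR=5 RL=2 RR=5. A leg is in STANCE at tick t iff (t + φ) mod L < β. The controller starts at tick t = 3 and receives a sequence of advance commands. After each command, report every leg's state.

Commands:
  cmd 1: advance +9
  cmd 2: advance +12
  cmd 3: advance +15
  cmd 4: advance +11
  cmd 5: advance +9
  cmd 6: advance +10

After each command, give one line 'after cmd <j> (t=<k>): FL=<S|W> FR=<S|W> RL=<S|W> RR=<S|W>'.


start t=3: FL=W FR=S RL=S RR=S
cmd 1: advance +9 → t=12, phase=(7,1,14,1) → FL=S FR=S RL=W RR=S
cmd 2: advance +12 → t=24, phase=(3,13,10,13) → FL=S FR=W RL=W RR=W
cmd 3: advance +15 → t=39, phase=(2,12,9,12) → FL=S FR=W RL=S RR=W
cmd 4: advance +11 → t=50, phase=(13,7,4,7) → FL=W FR=S RL=S RR=S
cmd 5: advance +9 → t=59, phase=(6,0,13,0) → FL=S FR=S RL=W RR=S
cmd 6: advance +10 → t=69, phase=(0,10,7,10) → FL=S FR=W RL=S RR=W

after cmd 1 (t=12): FL=S FR=S RL=W RR=S
after cmd 2 (t=24): FL=S FR=W RL=W RR=W
after cmd 3 (t=39): FL=S FR=W RL=S RR=W
after cmd 4 (t=50): FL=W FR=S RL=S RR=S
after cmd 5 (t=59): FL=S FR=S RL=W RR=S
after cmd 6 (t=69): FL=S FR=W RL=S RR=W


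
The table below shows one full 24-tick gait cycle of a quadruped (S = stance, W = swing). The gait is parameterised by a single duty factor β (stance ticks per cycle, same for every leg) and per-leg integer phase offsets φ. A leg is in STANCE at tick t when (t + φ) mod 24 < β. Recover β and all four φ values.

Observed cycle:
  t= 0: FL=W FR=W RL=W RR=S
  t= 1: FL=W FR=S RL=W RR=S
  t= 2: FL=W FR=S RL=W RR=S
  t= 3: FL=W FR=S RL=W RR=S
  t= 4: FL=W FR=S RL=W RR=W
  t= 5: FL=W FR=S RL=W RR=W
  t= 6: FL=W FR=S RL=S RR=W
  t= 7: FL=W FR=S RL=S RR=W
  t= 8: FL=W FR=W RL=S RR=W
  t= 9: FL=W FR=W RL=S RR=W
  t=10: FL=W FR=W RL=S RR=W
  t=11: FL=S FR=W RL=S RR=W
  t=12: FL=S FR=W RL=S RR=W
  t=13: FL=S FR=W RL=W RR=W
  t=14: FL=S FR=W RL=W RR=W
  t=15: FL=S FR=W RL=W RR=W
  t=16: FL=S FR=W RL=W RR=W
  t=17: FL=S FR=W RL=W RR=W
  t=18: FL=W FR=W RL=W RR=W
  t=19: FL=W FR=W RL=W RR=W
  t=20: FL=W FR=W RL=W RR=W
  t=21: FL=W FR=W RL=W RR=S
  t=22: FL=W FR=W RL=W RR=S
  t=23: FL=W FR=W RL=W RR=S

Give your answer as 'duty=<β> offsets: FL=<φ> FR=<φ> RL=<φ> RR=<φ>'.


duty β = stance ticks per leg = 7
FL: stance ticks = 7; W→S at t=11 → φ=13
FR: stance ticks = 7; W→S at t=1 → φ=23
RL: stance ticks = 7; W→S at t=6 → φ=18
RR: stance ticks = 7; W→S at t=21 → φ=3

duty=7 offsets: FL=13 FR=23 RL=18 RR=3


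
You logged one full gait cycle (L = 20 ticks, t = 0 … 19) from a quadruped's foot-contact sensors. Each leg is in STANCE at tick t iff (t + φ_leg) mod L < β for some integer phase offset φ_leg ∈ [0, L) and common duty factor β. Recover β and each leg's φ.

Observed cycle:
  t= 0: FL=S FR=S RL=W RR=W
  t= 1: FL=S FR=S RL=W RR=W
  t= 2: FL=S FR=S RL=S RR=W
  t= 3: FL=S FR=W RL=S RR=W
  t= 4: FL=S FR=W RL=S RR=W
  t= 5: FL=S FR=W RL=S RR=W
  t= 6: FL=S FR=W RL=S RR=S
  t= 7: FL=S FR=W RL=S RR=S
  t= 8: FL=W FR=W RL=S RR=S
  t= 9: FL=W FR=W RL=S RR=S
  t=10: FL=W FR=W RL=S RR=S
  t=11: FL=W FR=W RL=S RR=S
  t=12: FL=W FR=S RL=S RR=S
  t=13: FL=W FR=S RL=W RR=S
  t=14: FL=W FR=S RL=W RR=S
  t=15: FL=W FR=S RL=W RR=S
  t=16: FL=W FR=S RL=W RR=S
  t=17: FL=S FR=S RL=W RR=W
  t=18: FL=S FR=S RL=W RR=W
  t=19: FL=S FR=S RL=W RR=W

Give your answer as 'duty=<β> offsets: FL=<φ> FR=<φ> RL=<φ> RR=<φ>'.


duty β = stance ticks per leg = 11
FL: stance ticks = 11; W→S at t=17 → φ=3
FR: stance ticks = 11; W→S at t=12 → φ=8
RL: stance ticks = 11; W→S at t=2 → φ=18
RR: stance ticks = 11; W→S at t=6 → φ=14

duty=11 offsets: FL=3 FR=8 RL=18 RR=14


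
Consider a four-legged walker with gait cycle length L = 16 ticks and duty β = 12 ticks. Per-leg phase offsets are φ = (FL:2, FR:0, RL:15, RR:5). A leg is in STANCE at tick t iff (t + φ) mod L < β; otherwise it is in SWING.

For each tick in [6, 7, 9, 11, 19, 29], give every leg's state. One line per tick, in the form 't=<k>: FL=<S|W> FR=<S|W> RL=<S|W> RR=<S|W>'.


t=6: FL=S FR=S RL=S RR=S
t=7: FL=S FR=S RL=S RR=W
t=9: FL=S FR=S RL=S RR=W
t=11: FL=W FR=S RL=S RR=S
t=19: FL=S FR=S RL=S RR=S
t=29: FL=W FR=W RL=W RR=S

t=6: phase=(8,6,5,11) vs β=12 → FL=S FR=S RL=S RR=S
t=7: phase=(9,7,6,12) vs β=12 → FL=S FR=S RL=S RR=W
t=9: phase=(11,9,8,14) vs β=12 → FL=S FR=S RL=S RR=W
t=11: phase=(13,11,10,0) vs β=12 → FL=W FR=S RL=S RR=S
t=19: phase=(5,3,2,8) vs β=12 → FL=S FR=S RL=S RR=S
t=29: phase=(15,13,12,2) vs β=12 → FL=W FR=W RL=W RR=S


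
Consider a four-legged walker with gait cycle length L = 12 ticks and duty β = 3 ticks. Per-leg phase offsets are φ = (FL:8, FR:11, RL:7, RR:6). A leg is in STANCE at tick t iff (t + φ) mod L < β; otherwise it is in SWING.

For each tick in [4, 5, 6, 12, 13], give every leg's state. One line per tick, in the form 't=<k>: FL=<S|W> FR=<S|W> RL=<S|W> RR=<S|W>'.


t=4: phase=(0,3,11,10) vs β=3 → FL=S FR=W RL=W RR=W
t=5: phase=(1,4,0,11) vs β=3 → FL=S FR=W RL=S RR=W
t=6: phase=(2,5,1,0) vs β=3 → FL=S FR=W RL=S RR=S
t=12: phase=(8,11,7,6) vs β=3 → FL=W FR=W RL=W RR=W
t=13: phase=(9,0,8,7) vs β=3 → FL=W FR=S RL=W RR=W

t=4: FL=S FR=W RL=W RR=W
t=5: FL=S FR=W RL=S RR=W
t=6: FL=S FR=W RL=S RR=S
t=12: FL=W FR=W RL=W RR=W
t=13: FL=W FR=S RL=W RR=W


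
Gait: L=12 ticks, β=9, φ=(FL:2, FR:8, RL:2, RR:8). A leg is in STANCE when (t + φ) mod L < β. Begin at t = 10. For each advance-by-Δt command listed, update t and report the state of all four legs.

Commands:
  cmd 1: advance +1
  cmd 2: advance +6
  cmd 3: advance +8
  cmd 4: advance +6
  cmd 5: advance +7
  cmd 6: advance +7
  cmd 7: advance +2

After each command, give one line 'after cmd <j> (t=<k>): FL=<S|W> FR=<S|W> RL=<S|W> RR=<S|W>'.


after cmd 1 (t=11): FL=S FR=S RL=S RR=S
after cmd 2 (t=17): FL=S FR=S RL=S RR=S
after cmd 3 (t=25): FL=S FR=W RL=S RR=W
after cmd 4 (t=31): FL=W FR=S RL=W RR=S
after cmd 5 (t=38): FL=S FR=W RL=S RR=W
after cmd 6 (t=45): FL=W FR=S RL=W RR=S
after cmd 7 (t=47): FL=S FR=S RL=S RR=S

start t=10: FL=S FR=S RL=S RR=S
cmd 1: advance +1 → t=11, phase=(1,7,1,7) → FL=S FR=S RL=S RR=S
cmd 2: advance +6 → t=17, phase=(7,1,7,1) → FL=S FR=S RL=S RR=S
cmd 3: advance +8 → t=25, phase=(3,9,3,9) → FL=S FR=W RL=S RR=W
cmd 4: advance +6 → t=31, phase=(9,3,9,3) → FL=W FR=S RL=W RR=S
cmd 5: advance +7 → t=38, phase=(4,10,4,10) → FL=S FR=W RL=S RR=W
cmd 6: advance +7 → t=45, phase=(11,5,11,5) → FL=W FR=S RL=W RR=S
cmd 7: advance +2 → t=47, phase=(1,7,1,7) → FL=S FR=S RL=S RR=S


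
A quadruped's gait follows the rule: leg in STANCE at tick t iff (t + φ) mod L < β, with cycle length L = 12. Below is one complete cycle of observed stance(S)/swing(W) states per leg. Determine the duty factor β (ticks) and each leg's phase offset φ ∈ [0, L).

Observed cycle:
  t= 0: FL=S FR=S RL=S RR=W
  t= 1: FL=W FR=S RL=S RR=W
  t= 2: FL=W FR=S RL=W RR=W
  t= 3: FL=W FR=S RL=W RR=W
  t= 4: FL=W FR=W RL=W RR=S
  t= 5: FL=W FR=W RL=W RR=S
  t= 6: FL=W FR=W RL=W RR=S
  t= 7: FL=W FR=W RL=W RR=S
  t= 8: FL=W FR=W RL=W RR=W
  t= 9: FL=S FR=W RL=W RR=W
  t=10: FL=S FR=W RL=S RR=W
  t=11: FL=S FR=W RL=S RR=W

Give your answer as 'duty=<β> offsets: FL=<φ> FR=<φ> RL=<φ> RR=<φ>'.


duty=4 offsets: FL=3 FR=0 RL=2 RR=8

duty β = stance ticks per leg = 4
FL: stance ticks = 4; W→S at t=9 → φ=3
FR: stance ticks = 4; W→S at t=0 → φ=0
RL: stance ticks = 4; W→S at t=10 → φ=2
RR: stance ticks = 4; W→S at t=4 → φ=8


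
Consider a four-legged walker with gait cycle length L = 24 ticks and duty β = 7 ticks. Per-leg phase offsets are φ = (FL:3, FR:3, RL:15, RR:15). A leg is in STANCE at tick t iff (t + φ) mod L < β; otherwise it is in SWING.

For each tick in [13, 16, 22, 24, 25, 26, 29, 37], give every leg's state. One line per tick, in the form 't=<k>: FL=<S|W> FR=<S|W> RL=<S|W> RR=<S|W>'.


t=13: FL=W FR=W RL=S RR=S
t=16: FL=W FR=W RL=W RR=W
t=22: FL=S FR=S RL=W RR=W
t=24: FL=S FR=S RL=W RR=W
t=25: FL=S FR=S RL=W RR=W
t=26: FL=S FR=S RL=W RR=W
t=29: FL=W FR=W RL=W RR=W
t=37: FL=W FR=W RL=S RR=S

t=13: phase=(16,16,4,4) vs β=7 → FL=W FR=W RL=S RR=S
t=16: phase=(19,19,7,7) vs β=7 → FL=W FR=W RL=W RR=W
t=22: phase=(1,1,13,13) vs β=7 → FL=S FR=S RL=W RR=W
t=24: phase=(3,3,15,15) vs β=7 → FL=S FR=S RL=W RR=W
t=25: phase=(4,4,16,16) vs β=7 → FL=S FR=S RL=W RR=W
t=26: phase=(5,5,17,17) vs β=7 → FL=S FR=S RL=W RR=W
t=29: phase=(8,8,20,20) vs β=7 → FL=W FR=W RL=W RR=W
t=37: phase=(16,16,4,4) vs β=7 → FL=W FR=W RL=S RR=S


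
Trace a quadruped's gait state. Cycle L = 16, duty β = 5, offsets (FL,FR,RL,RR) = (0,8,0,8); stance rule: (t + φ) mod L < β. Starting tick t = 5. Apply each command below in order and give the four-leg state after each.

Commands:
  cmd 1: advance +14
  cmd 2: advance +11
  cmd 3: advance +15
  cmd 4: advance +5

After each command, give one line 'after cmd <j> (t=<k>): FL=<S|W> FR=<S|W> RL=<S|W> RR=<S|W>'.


after cmd 1 (t=19): FL=S FR=W RL=S RR=W
after cmd 2 (t=30): FL=W FR=W RL=W RR=W
after cmd 3 (t=45): FL=W FR=W RL=W RR=W
after cmd 4 (t=50): FL=S FR=W RL=S RR=W

start t=5: FL=W FR=W RL=W RR=W
cmd 1: advance +14 → t=19, phase=(3,11,3,11) → FL=S FR=W RL=S RR=W
cmd 2: advance +11 → t=30, phase=(14,6,14,6) → FL=W FR=W RL=W RR=W
cmd 3: advance +15 → t=45, phase=(13,5,13,5) → FL=W FR=W RL=W RR=W
cmd 4: advance +5 → t=50, phase=(2,10,2,10) → FL=S FR=W RL=S RR=W


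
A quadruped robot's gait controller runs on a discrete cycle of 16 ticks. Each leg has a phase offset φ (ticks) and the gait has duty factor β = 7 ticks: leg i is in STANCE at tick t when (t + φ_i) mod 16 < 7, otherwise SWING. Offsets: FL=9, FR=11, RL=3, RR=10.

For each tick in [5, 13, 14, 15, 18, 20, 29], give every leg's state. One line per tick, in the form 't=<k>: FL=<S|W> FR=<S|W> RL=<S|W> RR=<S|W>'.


t=5: FL=W FR=S RL=W RR=W
t=13: FL=S FR=W RL=S RR=W
t=14: FL=W FR=W RL=S RR=W
t=15: FL=W FR=W RL=S RR=W
t=18: FL=W FR=W RL=S RR=W
t=20: FL=W FR=W RL=W RR=W
t=29: FL=S FR=W RL=S RR=W

t=5: phase=(14,0,8,15) vs β=7 → FL=W FR=S RL=W RR=W
t=13: phase=(6,8,0,7) vs β=7 → FL=S FR=W RL=S RR=W
t=14: phase=(7,9,1,8) vs β=7 → FL=W FR=W RL=S RR=W
t=15: phase=(8,10,2,9) vs β=7 → FL=W FR=W RL=S RR=W
t=18: phase=(11,13,5,12) vs β=7 → FL=W FR=W RL=S RR=W
t=20: phase=(13,15,7,14) vs β=7 → FL=W FR=W RL=W RR=W
t=29: phase=(6,8,0,7) vs β=7 → FL=S FR=W RL=S RR=W


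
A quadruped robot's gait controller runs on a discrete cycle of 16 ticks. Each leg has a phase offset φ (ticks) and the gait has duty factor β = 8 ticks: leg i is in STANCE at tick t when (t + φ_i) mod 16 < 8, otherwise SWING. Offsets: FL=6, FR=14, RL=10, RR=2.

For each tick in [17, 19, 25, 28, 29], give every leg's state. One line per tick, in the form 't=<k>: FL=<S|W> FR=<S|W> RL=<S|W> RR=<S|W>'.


t=17: FL=S FR=W RL=W RR=S
t=19: FL=W FR=S RL=W RR=S
t=25: FL=W FR=S RL=S RR=W
t=28: FL=S FR=W RL=S RR=W
t=29: FL=S FR=W RL=S RR=W

t=17: phase=(7,15,11,3) vs β=8 → FL=S FR=W RL=W RR=S
t=19: phase=(9,1,13,5) vs β=8 → FL=W FR=S RL=W RR=S
t=25: phase=(15,7,3,11) vs β=8 → FL=W FR=S RL=S RR=W
t=28: phase=(2,10,6,14) vs β=8 → FL=S FR=W RL=S RR=W
t=29: phase=(3,11,7,15) vs β=8 → FL=S FR=W RL=S RR=W


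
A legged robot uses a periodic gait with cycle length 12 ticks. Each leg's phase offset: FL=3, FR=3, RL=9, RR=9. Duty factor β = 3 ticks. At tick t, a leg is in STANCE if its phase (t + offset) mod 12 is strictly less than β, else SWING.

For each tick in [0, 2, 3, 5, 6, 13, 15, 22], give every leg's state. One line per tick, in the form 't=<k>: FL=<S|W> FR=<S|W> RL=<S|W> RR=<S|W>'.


t=0: phase=(3,3,9,9) vs β=3 → FL=W FR=W RL=W RR=W
t=2: phase=(5,5,11,11) vs β=3 → FL=W FR=W RL=W RR=W
t=3: phase=(6,6,0,0) vs β=3 → FL=W FR=W RL=S RR=S
t=5: phase=(8,8,2,2) vs β=3 → FL=W FR=W RL=S RR=S
t=6: phase=(9,9,3,3) vs β=3 → FL=W FR=W RL=W RR=W
t=13: phase=(4,4,10,10) vs β=3 → FL=W FR=W RL=W RR=W
t=15: phase=(6,6,0,0) vs β=3 → FL=W FR=W RL=S RR=S
t=22: phase=(1,1,7,7) vs β=3 → FL=S FR=S RL=W RR=W

t=0: FL=W FR=W RL=W RR=W
t=2: FL=W FR=W RL=W RR=W
t=3: FL=W FR=W RL=S RR=S
t=5: FL=W FR=W RL=S RR=S
t=6: FL=W FR=W RL=W RR=W
t=13: FL=W FR=W RL=W RR=W
t=15: FL=W FR=W RL=S RR=S
t=22: FL=S FR=S RL=W RR=W


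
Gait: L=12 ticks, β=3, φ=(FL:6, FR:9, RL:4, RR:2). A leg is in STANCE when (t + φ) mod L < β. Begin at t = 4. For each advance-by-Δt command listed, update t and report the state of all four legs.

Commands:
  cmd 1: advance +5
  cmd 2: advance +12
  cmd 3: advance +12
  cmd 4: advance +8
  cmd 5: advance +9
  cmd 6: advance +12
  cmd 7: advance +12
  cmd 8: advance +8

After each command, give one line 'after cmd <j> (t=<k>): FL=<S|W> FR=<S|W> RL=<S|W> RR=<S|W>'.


after cmd 1 (t=9): FL=W FR=W RL=S RR=W
after cmd 2 (t=21): FL=W FR=W RL=S RR=W
after cmd 3 (t=33): FL=W FR=W RL=S RR=W
after cmd 4 (t=41): FL=W FR=S RL=W RR=W
after cmd 5 (t=50): FL=W FR=W RL=W RR=W
after cmd 6 (t=62): FL=W FR=W RL=W RR=W
after cmd 7 (t=74): FL=W FR=W RL=W RR=W
after cmd 8 (t=82): FL=W FR=W RL=S RR=S

start t=4: FL=W FR=S RL=W RR=W
cmd 1: advance +5 → t=9, phase=(3,6,1,11) → FL=W FR=W RL=S RR=W
cmd 2: advance +12 → t=21, phase=(3,6,1,11) → FL=W FR=W RL=S RR=W
cmd 3: advance +12 → t=33, phase=(3,6,1,11) → FL=W FR=W RL=S RR=W
cmd 4: advance +8 → t=41, phase=(11,2,9,7) → FL=W FR=S RL=W RR=W
cmd 5: advance +9 → t=50, phase=(8,11,6,4) → FL=W FR=W RL=W RR=W
cmd 6: advance +12 → t=62, phase=(8,11,6,4) → FL=W FR=W RL=W RR=W
cmd 7: advance +12 → t=74, phase=(8,11,6,4) → FL=W FR=W RL=W RR=W
cmd 8: advance +8 → t=82, phase=(4,7,2,0) → FL=W FR=W RL=S RR=S


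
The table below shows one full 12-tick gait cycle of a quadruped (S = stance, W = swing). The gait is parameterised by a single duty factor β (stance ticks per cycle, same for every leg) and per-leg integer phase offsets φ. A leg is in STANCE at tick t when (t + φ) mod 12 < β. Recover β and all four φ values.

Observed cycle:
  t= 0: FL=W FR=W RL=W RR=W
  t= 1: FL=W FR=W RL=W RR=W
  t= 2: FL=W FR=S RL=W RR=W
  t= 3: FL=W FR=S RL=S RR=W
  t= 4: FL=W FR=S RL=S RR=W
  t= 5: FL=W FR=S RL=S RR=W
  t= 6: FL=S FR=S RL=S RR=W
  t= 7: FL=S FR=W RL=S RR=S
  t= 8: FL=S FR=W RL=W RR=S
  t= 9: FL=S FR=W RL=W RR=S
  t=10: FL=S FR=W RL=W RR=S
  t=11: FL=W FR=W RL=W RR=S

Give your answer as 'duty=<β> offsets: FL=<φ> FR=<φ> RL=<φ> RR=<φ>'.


duty=5 offsets: FL=6 FR=10 RL=9 RR=5

duty β = stance ticks per leg = 5
FL: stance ticks = 5; W→S at t=6 → φ=6
FR: stance ticks = 5; W→S at t=2 → φ=10
RL: stance ticks = 5; W→S at t=3 → φ=9
RR: stance ticks = 5; W→S at t=7 → φ=5


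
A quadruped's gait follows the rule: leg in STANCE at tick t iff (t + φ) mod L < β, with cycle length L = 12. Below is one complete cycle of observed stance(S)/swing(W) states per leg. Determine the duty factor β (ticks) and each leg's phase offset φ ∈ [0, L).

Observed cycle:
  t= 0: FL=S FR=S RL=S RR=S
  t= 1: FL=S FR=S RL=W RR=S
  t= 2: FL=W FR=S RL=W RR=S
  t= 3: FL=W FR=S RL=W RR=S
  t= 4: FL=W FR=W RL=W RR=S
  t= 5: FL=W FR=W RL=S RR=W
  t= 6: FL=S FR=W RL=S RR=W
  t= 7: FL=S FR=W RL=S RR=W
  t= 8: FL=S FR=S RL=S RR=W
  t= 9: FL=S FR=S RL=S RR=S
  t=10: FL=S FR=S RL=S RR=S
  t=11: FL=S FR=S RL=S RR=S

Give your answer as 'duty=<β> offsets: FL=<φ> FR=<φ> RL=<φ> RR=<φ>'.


duty=8 offsets: FL=6 FR=4 RL=7 RR=3

duty β = stance ticks per leg = 8
FL: stance ticks = 8; W→S at t=6 → φ=6
FR: stance ticks = 8; W→S at t=8 → φ=4
RL: stance ticks = 8; W→S at t=5 → φ=7
RR: stance ticks = 8; W→S at t=9 → φ=3


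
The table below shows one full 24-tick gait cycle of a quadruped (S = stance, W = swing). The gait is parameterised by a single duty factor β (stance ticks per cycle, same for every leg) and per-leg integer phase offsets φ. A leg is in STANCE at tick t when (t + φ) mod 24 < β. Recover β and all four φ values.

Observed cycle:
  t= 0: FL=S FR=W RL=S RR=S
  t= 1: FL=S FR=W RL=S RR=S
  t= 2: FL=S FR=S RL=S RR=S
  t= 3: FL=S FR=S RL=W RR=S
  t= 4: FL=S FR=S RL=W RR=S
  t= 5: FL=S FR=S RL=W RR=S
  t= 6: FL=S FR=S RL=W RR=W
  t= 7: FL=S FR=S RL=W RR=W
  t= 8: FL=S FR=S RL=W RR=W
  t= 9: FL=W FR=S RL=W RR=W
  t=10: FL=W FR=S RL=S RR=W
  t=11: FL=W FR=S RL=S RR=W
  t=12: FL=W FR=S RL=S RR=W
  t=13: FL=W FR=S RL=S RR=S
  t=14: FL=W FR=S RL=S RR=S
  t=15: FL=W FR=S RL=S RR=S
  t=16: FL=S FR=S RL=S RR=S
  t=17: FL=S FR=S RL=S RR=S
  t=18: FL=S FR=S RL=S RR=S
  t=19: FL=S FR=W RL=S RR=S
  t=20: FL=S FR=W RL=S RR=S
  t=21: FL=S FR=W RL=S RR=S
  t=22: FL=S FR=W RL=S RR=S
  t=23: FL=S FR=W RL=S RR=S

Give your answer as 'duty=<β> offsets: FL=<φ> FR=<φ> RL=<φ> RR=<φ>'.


duty β = stance ticks per leg = 17
FL: stance ticks = 17; W→S at t=16 → φ=8
FR: stance ticks = 17; W→S at t=2 → φ=22
RL: stance ticks = 17; W→S at t=10 → φ=14
RR: stance ticks = 17; W→S at t=13 → φ=11

duty=17 offsets: FL=8 FR=22 RL=14 RR=11


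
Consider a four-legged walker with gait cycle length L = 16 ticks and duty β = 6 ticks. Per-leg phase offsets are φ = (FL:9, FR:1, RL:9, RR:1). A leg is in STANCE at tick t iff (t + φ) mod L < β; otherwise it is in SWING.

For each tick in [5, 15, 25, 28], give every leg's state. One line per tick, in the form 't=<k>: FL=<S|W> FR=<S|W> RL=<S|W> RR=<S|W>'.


t=5: FL=W FR=W RL=W RR=W
t=15: FL=W FR=S RL=W RR=S
t=25: FL=S FR=W RL=S RR=W
t=28: FL=S FR=W RL=S RR=W

t=5: phase=(14,6,14,6) vs β=6 → FL=W FR=W RL=W RR=W
t=15: phase=(8,0,8,0) vs β=6 → FL=W FR=S RL=W RR=S
t=25: phase=(2,10,2,10) vs β=6 → FL=S FR=W RL=S RR=W
t=28: phase=(5,13,5,13) vs β=6 → FL=S FR=W RL=S RR=W


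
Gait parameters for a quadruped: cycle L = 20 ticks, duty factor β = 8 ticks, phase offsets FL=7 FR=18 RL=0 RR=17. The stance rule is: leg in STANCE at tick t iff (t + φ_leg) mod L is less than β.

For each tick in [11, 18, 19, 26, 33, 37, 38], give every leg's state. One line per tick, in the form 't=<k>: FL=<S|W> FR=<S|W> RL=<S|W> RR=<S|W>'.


t=11: FL=W FR=W RL=W RR=W
t=18: FL=S FR=W RL=W RR=W
t=19: FL=S FR=W RL=W RR=W
t=26: FL=W FR=S RL=S RR=S
t=33: FL=S FR=W RL=W RR=W
t=37: FL=S FR=W RL=W RR=W
t=38: FL=S FR=W RL=W RR=W

t=11: phase=(18,9,11,8) vs β=8 → FL=W FR=W RL=W RR=W
t=18: phase=(5,16,18,15) vs β=8 → FL=S FR=W RL=W RR=W
t=19: phase=(6,17,19,16) vs β=8 → FL=S FR=W RL=W RR=W
t=26: phase=(13,4,6,3) vs β=8 → FL=W FR=S RL=S RR=S
t=33: phase=(0,11,13,10) vs β=8 → FL=S FR=W RL=W RR=W
t=37: phase=(4,15,17,14) vs β=8 → FL=S FR=W RL=W RR=W
t=38: phase=(5,16,18,15) vs β=8 → FL=S FR=W RL=W RR=W


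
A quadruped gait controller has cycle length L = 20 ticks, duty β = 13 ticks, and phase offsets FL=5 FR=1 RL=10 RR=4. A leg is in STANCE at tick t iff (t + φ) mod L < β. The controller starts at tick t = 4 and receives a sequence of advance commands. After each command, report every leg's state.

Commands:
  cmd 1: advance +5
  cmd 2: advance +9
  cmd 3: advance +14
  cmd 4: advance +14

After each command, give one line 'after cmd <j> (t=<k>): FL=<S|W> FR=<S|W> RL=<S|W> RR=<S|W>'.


start t=4: FL=S FR=S RL=W RR=S
cmd 1: advance +5 → t=9, phase=(14,10,19,13) → FL=W FR=S RL=W RR=W
cmd 2: advance +9 → t=18, phase=(3,19,8,2) → FL=S FR=W RL=S RR=S
cmd 3: advance +14 → t=32, phase=(17,13,2,16) → FL=W FR=W RL=S RR=W
cmd 4: advance +14 → t=46, phase=(11,7,16,10) → FL=S FR=S RL=W RR=S

after cmd 1 (t=9): FL=W FR=S RL=W RR=W
after cmd 2 (t=18): FL=S FR=W RL=S RR=S
after cmd 3 (t=32): FL=W FR=W RL=S RR=W
after cmd 4 (t=46): FL=S FR=S RL=W RR=S


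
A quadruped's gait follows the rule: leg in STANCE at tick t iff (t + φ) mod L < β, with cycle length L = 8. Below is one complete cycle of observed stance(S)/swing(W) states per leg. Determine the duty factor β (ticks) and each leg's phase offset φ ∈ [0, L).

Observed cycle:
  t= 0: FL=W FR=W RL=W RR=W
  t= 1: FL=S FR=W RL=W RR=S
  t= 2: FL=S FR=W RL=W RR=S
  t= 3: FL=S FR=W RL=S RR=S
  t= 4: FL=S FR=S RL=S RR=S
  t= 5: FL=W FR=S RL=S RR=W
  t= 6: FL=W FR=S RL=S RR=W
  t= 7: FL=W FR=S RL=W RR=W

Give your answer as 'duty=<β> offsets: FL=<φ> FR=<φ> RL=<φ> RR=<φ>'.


duty=4 offsets: FL=7 FR=4 RL=5 RR=7

duty β = stance ticks per leg = 4
FL: stance ticks = 4; W→S at t=1 → φ=7
FR: stance ticks = 4; W→S at t=4 → φ=4
RL: stance ticks = 4; W→S at t=3 → φ=5
RR: stance ticks = 4; W→S at t=1 → φ=7


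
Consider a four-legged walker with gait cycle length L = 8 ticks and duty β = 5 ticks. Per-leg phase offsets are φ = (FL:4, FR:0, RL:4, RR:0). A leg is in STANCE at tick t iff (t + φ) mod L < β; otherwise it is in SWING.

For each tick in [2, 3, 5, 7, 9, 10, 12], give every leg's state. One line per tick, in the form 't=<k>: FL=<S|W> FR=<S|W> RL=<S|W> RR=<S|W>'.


t=2: phase=(6,2,6,2) vs β=5 → FL=W FR=S RL=W RR=S
t=3: phase=(7,3,7,3) vs β=5 → FL=W FR=S RL=W RR=S
t=5: phase=(1,5,1,5) vs β=5 → FL=S FR=W RL=S RR=W
t=7: phase=(3,7,3,7) vs β=5 → FL=S FR=W RL=S RR=W
t=9: phase=(5,1,5,1) vs β=5 → FL=W FR=S RL=W RR=S
t=10: phase=(6,2,6,2) vs β=5 → FL=W FR=S RL=W RR=S
t=12: phase=(0,4,0,4) vs β=5 → FL=S FR=S RL=S RR=S

t=2: FL=W FR=S RL=W RR=S
t=3: FL=W FR=S RL=W RR=S
t=5: FL=S FR=W RL=S RR=W
t=7: FL=S FR=W RL=S RR=W
t=9: FL=W FR=S RL=W RR=S
t=10: FL=W FR=S RL=W RR=S
t=12: FL=S FR=S RL=S RR=S


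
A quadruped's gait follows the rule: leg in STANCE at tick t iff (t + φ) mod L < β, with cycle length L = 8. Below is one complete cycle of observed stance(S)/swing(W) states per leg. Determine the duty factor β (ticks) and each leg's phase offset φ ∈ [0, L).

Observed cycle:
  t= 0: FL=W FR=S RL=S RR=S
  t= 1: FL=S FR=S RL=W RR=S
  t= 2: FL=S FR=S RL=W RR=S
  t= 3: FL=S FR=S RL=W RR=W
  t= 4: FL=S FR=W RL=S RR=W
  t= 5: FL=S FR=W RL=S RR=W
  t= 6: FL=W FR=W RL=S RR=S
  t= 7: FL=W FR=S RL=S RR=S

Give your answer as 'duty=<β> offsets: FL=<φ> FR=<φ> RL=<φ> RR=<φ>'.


duty β = stance ticks per leg = 5
FL: stance ticks = 5; W→S at t=1 → φ=7
FR: stance ticks = 5; W→S at t=7 → φ=1
RL: stance ticks = 5; W→S at t=4 → φ=4
RR: stance ticks = 5; W→S at t=6 → φ=2

duty=5 offsets: FL=7 FR=1 RL=4 RR=2


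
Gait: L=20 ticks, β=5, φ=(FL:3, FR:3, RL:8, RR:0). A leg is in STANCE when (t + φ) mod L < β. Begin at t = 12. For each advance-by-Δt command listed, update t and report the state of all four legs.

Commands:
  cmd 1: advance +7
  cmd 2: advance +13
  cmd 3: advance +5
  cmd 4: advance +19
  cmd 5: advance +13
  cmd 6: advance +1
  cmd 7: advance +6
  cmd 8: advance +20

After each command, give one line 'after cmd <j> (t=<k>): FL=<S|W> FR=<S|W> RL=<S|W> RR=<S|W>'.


after cmd 1 (t=19): FL=S FR=S RL=W RR=W
after cmd 2 (t=32): FL=W FR=W RL=S RR=W
after cmd 3 (t=37): FL=S FR=S RL=W RR=W
after cmd 4 (t=56): FL=W FR=W RL=S RR=W
after cmd 5 (t=69): FL=W FR=W RL=W RR=W
after cmd 6 (t=70): FL=W FR=W RL=W RR=W
after cmd 7 (t=76): FL=W FR=W RL=S RR=W
after cmd 8 (t=96): FL=W FR=W RL=S RR=W

start t=12: FL=W FR=W RL=S RR=W
cmd 1: advance +7 → t=19, phase=(2,2,7,19) → FL=S FR=S RL=W RR=W
cmd 2: advance +13 → t=32, phase=(15,15,0,12) → FL=W FR=W RL=S RR=W
cmd 3: advance +5 → t=37, phase=(0,0,5,17) → FL=S FR=S RL=W RR=W
cmd 4: advance +19 → t=56, phase=(19,19,4,16) → FL=W FR=W RL=S RR=W
cmd 5: advance +13 → t=69, phase=(12,12,17,9) → FL=W FR=W RL=W RR=W
cmd 6: advance +1 → t=70, phase=(13,13,18,10) → FL=W FR=W RL=W RR=W
cmd 7: advance +6 → t=76, phase=(19,19,4,16) → FL=W FR=W RL=S RR=W
cmd 8: advance +20 → t=96, phase=(19,19,4,16) → FL=W FR=W RL=S RR=W


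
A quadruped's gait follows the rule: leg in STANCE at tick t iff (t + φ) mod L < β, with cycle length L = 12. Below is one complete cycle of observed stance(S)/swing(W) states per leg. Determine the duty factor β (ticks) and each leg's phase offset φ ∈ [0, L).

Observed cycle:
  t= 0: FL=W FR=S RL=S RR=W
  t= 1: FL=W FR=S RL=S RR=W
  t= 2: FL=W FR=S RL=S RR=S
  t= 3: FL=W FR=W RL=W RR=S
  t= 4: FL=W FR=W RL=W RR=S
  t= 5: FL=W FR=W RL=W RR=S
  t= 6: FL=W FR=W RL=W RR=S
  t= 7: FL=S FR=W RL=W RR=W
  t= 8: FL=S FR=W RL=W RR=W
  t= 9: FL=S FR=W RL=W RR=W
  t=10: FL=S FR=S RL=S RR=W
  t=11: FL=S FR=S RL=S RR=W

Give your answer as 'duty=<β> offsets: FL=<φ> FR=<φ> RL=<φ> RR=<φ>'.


duty=5 offsets: FL=5 FR=2 RL=2 RR=10

duty β = stance ticks per leg = 5
FL: stance ticks = 5; W→S at t=7 → φ=5
FR: stance ticks = 5; W→S at t=10 → φ=2
RL: stance ticks = 5; W→S at t=10 → φ=2
RR: stance ticks = 5; W→S at t=2 → φ=10


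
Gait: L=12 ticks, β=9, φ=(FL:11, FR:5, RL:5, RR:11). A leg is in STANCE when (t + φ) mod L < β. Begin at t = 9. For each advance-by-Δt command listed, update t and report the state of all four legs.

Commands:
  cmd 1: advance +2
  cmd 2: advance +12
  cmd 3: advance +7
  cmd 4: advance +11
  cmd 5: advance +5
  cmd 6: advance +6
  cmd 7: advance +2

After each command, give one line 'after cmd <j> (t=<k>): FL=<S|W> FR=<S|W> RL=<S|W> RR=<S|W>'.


start t=9: FL=S FR=S RL=S RR=S
cmd 1: advance +2 → t=11, phase=(10,4,4,10) → FL=W FR=S RL=S RR=W
cmd 2: advance +12 → t=23, phase=(10,4,4,10) → FL=W FR=S RL=S RR=W
cmd 3: advance +7 → t=30, phase=(5,11,11,5) → FL=S FR=W RL=W RR=S
cmd 4: advance +11 → t=41, phase=(4,10,10,4) → FL=S FR=W RL=W RR=S
cmd 5: advance +5 → t=46, phase=(9,3,3,9) → FL=W FR=S RL=S RR=W
cmd 6: advance +6 → t=52, phase=(3,9,9,3) → FL=S FR=W RL=W RR=S
cmd 7: advance +2 → t=54, phase=(5,11,11,5) → FL=S FR=W RL=W RR=S

after cmd 1 (t=11): FL=W FR=S RL=S RR=W
after cmd 2 (t=23): FL=W FR=S RL=S RR=W
after cmd 3 (t=30): FL=S FR=W RL=W RR=S
after cmd 4 (t=41): FL=S FR=W RL=W RR=S
after cmd 5 (t=46): FL=W FR=S RL=S RR=W
after cmd 6 (t=52): FL=S FR=W RL=W RR=S
after cmd 7 (t=54): FL=S FR=W RL=W RR=S


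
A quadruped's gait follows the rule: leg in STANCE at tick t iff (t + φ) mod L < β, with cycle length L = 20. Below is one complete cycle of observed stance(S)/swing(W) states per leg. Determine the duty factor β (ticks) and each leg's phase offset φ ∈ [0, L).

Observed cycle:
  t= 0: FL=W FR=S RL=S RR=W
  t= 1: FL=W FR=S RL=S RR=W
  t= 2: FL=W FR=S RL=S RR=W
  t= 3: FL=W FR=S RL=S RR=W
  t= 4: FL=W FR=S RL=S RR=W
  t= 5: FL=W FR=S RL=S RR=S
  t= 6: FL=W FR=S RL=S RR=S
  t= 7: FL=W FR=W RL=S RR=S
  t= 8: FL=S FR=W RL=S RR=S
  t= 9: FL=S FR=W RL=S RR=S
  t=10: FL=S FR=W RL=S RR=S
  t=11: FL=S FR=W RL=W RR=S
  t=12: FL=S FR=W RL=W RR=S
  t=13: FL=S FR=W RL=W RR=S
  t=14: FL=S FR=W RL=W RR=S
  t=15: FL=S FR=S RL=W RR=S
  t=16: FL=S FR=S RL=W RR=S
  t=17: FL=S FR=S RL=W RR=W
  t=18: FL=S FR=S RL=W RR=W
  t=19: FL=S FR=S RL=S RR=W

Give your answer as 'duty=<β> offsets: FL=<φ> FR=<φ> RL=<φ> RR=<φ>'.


duty=12 offsets: FL=12 FR=5 RL=1 RR=15

duty β = stance ticks per leg = 12
FL: stance ticks = 12; W→S at t=8 → φ=12
FR: stance ticks = 12; W→S at t=15 → φ=5
RL: stance ticks = 12; W→S at t=19 → φ=1
RR: stance ticks = 12; W→S at t=5 → φ=15


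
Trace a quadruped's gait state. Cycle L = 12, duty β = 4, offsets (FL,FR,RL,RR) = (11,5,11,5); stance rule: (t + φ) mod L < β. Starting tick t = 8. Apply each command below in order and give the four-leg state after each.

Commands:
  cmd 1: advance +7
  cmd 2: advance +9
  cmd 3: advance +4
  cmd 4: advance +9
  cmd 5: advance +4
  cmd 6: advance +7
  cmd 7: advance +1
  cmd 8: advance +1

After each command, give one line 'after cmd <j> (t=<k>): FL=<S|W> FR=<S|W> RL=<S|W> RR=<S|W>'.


after cmd 1 (t=15): FL=S FR=W RL=S RR=W
after cmd 2 (t=24): FL=W FR=W RL=W RR=W
after cmd 3 (t=28): FL=S FR=W RL=S RR=W
after cmd 4 (t=37): FL=S FR=W RL=S RR=W
after cmd 5 (t=41): FL=W FR=W RL=W RR=W
after cmd 6 (t=48): FL=W FR=W RL=W RR=W
after cmd 7 (t=49): FL=S FR=W RL=S RR=W
after cmd 8 (t=50): FL=S FR=W RL=S RR=W

start t=8: FL=W FR=S RL=W RR=S
cmd 1: advance +7 → t=15, phase=(2,8,2,8) → FL=S FR=W RL=S RR=W
cmd 2: advance +9 → t=24, phase=(11,5,11,5) → FL=W FR=W RL=W RR=W
cmd 3: advance +4 → t=28, phase=(3,9,3,9) → FL=S FR=W RL=S RR=W
cmd 4: advance +9 → t=37, phase=(0,6,0,6) → FL=S FR=W RL=S RR=W
cmd 5: advance +4 → t=41, phase=(4,10,4,10) → FL=W FR=W RL=W RR=W
cmd 6: advance +7 → t=48, phase=(11,5,11,5) → FL=W FR=W RL=W RR=W
cmd 7: advance +1 → t=49, phase=(0,6,0,6) → FL=S FR=W RL=S RR=W
cmd 8: advance +1 → t=50, phase=(1,7,1,7) → FL=S FR=W RL=S RR=W
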